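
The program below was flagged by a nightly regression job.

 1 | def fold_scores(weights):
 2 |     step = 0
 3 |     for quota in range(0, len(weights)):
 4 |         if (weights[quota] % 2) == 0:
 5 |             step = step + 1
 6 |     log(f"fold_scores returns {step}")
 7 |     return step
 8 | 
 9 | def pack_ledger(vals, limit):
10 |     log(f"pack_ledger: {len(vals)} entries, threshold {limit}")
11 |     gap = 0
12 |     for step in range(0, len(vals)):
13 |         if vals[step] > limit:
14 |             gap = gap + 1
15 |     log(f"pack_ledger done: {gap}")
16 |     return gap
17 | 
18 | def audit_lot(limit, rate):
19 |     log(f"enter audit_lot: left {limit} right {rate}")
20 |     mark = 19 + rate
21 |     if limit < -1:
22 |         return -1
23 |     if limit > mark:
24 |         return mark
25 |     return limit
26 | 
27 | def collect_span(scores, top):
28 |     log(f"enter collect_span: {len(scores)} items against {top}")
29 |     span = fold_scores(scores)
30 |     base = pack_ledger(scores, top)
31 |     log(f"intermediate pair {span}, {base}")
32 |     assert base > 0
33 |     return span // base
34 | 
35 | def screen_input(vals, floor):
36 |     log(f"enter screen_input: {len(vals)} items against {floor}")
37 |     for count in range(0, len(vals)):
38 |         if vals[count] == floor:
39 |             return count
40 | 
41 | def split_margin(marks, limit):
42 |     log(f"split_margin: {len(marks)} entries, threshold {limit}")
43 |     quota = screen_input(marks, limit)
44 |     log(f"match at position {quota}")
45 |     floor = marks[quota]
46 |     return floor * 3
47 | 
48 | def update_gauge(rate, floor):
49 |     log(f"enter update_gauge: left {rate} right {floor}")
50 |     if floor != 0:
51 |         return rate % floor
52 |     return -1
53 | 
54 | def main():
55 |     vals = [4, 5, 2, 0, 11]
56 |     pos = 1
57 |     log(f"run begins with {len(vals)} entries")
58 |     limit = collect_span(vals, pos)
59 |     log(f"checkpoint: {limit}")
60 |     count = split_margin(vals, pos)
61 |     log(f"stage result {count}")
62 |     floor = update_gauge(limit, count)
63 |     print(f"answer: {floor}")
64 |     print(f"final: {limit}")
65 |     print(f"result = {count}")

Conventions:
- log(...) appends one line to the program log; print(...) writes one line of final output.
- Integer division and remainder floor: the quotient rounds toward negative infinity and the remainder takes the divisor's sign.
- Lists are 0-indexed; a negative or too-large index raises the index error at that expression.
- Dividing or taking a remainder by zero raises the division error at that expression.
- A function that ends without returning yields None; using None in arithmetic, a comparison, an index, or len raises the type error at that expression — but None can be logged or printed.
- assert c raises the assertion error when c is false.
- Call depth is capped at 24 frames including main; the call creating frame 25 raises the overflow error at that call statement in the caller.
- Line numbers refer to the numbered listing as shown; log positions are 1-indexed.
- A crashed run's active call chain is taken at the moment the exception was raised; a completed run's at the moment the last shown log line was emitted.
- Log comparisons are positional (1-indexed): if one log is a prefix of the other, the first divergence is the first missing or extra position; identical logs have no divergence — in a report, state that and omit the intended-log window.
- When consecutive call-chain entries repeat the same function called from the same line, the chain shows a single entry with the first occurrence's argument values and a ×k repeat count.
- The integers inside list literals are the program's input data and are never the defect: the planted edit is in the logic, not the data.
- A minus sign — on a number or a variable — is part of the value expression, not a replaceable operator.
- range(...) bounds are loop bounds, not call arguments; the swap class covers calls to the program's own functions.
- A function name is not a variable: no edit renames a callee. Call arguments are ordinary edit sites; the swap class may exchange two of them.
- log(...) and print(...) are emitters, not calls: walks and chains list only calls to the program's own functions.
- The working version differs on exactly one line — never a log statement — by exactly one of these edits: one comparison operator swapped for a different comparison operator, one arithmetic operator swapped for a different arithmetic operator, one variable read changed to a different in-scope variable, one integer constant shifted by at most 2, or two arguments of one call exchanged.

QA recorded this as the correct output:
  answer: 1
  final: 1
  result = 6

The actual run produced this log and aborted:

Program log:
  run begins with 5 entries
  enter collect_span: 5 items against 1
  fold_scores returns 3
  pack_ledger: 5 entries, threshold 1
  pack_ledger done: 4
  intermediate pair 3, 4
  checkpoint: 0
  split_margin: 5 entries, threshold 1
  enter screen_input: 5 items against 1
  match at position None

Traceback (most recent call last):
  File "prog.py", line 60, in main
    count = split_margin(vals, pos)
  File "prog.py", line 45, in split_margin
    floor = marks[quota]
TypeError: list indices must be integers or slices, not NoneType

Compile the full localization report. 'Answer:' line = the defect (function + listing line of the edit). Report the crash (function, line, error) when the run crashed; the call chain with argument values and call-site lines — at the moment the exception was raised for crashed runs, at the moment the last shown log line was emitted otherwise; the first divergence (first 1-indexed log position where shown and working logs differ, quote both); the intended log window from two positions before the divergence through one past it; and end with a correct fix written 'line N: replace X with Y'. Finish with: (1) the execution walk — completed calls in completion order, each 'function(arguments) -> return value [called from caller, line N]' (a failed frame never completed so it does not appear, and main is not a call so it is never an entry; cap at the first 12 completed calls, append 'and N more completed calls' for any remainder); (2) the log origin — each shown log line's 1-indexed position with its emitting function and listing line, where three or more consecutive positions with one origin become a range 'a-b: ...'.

Answer: the defect is in main at line 56.
Key fact: Position 2 is the first bad log line: 'enter collect_span: 5 items against 1' should read 'enter collect_span: 5 items against 2'.
Crash: split_margin, line 45, TypeError.
Call chain: main -> split_margin([4, 5, 2, 0, 11], 1) (called at line 60).
First divergence: position 2 — the shown line 'enter collect_span: 5 items against 1' should read 'enter collect_span: 5 items against 2'.
Intended log window:
  1: run begins with 5 entries
  2: enter collect_span: 5 items against 2
  3: fold_scores returns 3
Execution walk:
  fold_scores([4, 5, 2, 0, 11]) -> 3  [called from collect_span, line 29]
  pack_ledger([4, 5, 2, 0, 11], 1) -> 4  [called from collect_span, line 30]
  collect_span([4, 5, 2, 0, 11], 1) -> 0  [called from main, line 58]
  screen_input([4, 5, 2, 0, 11], 1) -> None  [called from split_margin, line 43]
Log line origins:
  1: from main, line 57
  2: from collect_span, line 28
  3: from fold_scores, line 6
  4: from pack_ledger, line 10
  5: from pack_ledger, line 15
  6: from collect_span, line 31
  7: from main, line 59
  8: from split_margin, line 42
  9: from screen_input, line 36
  10: from split_margin, line 44
A correct fix: line 56: replace `1` with `2`.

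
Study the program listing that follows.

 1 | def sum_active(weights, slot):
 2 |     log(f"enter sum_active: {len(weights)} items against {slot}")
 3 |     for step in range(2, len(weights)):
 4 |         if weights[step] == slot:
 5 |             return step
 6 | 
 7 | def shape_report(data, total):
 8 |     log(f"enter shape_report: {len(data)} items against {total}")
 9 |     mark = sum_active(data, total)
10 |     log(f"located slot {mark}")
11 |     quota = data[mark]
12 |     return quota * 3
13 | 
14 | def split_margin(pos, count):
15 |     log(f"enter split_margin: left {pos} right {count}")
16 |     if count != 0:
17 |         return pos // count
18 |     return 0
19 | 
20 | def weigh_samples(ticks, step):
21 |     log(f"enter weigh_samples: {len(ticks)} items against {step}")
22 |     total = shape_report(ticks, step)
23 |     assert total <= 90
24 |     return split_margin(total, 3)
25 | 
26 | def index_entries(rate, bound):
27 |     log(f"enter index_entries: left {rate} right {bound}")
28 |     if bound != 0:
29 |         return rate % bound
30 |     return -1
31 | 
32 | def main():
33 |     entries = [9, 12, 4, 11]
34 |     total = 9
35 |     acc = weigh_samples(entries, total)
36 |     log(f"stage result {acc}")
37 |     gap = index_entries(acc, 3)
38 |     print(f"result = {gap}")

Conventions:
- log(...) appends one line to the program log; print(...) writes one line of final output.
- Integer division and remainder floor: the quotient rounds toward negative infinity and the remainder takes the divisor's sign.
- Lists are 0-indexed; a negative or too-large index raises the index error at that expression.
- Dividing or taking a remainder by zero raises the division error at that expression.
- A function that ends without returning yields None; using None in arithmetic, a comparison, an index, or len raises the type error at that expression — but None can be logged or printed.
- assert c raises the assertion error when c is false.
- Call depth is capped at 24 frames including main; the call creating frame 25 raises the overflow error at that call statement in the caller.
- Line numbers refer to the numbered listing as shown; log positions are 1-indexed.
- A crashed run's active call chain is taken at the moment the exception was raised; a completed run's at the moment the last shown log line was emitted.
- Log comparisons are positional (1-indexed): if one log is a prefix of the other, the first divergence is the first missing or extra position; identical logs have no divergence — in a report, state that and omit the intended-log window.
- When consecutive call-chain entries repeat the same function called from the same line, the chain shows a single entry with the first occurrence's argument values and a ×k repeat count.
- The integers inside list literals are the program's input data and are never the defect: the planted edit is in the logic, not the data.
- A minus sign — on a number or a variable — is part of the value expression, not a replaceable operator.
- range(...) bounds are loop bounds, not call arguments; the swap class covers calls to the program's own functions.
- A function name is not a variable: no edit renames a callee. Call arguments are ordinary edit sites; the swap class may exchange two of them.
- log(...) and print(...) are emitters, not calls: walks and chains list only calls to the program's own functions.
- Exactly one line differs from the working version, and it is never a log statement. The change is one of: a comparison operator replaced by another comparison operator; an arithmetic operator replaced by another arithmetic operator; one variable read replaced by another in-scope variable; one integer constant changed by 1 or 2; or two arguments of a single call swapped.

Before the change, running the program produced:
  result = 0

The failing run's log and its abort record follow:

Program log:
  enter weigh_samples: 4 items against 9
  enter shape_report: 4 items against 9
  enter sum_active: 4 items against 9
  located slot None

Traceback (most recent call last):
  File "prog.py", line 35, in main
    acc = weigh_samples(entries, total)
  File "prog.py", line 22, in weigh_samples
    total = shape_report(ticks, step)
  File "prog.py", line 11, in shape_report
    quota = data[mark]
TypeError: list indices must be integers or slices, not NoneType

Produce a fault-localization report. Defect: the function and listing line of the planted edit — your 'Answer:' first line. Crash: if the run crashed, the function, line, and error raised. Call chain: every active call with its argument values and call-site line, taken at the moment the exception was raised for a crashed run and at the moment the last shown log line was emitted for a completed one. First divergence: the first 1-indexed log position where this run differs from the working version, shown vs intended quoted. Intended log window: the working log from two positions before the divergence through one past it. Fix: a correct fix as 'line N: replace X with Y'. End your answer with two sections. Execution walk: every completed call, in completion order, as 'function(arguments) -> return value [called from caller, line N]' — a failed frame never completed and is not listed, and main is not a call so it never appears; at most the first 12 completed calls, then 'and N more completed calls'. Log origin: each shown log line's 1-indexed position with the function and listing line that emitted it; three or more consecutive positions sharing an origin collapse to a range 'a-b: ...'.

Answer: the defect is in sum_active at line 3.
The tell: Position 4 is the first bad log line: 'located slot None' should read 'located slot 0'.
Crash: shape_report, line 11, TypeError.
Call chain: main -> weigh_samples([9, 12, 4, 11], 9) (called at line 35) -> shape_report([9, 12, 4, 11], 9) (called at line 22).
First divergence: position 4 — shown 'located slot None', intended 'located slot 0'.
Intended log window:
  2: enter shape_report: 4 items against 9
  3: enter sum_active: 4 items against 9
  4: located slot 0
  5: enter split_margin: left 27 right 3
Execution walk:
  sum_active([9, 12, 4, 11], 9) -> None  [called from shape_report, line 9]
Log origin:
  1: logged in weigh_samples at line 21
  2: logged in shape_report at line 8
  3: logged in sum_active at line 2
  4: logged in shape_report at line 10
A correct fix: line 3: replace `2` with `0`.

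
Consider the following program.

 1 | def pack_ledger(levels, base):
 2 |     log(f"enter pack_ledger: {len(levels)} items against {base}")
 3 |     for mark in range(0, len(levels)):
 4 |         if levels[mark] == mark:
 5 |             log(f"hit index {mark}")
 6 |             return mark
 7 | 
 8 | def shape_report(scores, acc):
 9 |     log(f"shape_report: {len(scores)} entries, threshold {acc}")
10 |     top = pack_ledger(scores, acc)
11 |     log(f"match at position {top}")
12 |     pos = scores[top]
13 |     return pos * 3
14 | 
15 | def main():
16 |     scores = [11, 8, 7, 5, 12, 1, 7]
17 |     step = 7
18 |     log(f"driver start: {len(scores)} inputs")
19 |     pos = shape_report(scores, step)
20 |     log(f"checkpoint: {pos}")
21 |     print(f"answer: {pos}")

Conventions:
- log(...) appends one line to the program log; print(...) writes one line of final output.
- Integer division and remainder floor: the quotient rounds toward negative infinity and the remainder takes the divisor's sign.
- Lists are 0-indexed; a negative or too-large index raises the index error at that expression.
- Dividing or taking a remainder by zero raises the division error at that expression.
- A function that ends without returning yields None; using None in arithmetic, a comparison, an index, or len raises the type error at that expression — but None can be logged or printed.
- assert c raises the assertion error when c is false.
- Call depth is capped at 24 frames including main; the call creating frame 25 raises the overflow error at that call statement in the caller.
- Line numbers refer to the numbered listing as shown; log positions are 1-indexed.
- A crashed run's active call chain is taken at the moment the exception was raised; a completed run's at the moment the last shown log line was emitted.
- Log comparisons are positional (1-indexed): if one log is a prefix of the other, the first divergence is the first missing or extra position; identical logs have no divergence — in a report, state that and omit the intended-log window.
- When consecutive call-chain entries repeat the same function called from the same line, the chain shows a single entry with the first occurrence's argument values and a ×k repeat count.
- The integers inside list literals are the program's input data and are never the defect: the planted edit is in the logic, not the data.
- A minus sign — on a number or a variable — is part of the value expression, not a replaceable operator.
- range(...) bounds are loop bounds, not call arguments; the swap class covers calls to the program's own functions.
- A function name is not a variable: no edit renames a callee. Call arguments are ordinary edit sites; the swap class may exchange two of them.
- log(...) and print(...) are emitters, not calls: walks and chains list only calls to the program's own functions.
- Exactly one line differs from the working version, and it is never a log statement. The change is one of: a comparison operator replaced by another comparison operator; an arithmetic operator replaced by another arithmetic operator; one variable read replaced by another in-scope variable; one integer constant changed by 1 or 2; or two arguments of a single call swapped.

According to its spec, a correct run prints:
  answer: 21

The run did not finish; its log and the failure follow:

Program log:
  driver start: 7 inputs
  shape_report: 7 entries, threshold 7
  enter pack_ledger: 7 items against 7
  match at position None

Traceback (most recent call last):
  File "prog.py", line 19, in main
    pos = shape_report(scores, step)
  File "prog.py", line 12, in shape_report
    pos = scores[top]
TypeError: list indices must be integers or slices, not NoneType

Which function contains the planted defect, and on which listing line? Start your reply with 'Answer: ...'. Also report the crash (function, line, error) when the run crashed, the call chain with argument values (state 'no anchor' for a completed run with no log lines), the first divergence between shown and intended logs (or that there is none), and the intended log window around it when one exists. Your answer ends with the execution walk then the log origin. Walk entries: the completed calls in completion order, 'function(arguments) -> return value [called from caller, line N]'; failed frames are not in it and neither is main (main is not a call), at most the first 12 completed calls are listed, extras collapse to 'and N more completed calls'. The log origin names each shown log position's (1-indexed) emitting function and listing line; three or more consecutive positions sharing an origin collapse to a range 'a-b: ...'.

Answer: the defect is in pack_ledger at line 4.
The tell: At log position 4 the runs split — shown 'match at position None', but the working version logs 'hit index 2'.
Crash: shape_report, line 12, TypeError.
Call chain: main -> shape_report([11, 8, 7, 5, 12, 1, 7], 7) (called at line 19).
First divergence: position 4 — shown 'match at position None', intended 'hit index 2'.
Intended log window:
  2: shape_report: 7 entries, threshold 7
  3: enter pack_ledger: 7 items against 7
  4: hit index 2
  5: match at position 2
Execution walk:
  pack_ledger([11, 8, 7, 5, 12, 1, 7], 7) -> None  [called from shape_report, line 10]
Log origin:
  1: emitted by main (line 18)
  2: emitted by shape_report (line 9)
  3: emitted by pack_ledger (line 2)
  4: emitted by shape_report (line 11)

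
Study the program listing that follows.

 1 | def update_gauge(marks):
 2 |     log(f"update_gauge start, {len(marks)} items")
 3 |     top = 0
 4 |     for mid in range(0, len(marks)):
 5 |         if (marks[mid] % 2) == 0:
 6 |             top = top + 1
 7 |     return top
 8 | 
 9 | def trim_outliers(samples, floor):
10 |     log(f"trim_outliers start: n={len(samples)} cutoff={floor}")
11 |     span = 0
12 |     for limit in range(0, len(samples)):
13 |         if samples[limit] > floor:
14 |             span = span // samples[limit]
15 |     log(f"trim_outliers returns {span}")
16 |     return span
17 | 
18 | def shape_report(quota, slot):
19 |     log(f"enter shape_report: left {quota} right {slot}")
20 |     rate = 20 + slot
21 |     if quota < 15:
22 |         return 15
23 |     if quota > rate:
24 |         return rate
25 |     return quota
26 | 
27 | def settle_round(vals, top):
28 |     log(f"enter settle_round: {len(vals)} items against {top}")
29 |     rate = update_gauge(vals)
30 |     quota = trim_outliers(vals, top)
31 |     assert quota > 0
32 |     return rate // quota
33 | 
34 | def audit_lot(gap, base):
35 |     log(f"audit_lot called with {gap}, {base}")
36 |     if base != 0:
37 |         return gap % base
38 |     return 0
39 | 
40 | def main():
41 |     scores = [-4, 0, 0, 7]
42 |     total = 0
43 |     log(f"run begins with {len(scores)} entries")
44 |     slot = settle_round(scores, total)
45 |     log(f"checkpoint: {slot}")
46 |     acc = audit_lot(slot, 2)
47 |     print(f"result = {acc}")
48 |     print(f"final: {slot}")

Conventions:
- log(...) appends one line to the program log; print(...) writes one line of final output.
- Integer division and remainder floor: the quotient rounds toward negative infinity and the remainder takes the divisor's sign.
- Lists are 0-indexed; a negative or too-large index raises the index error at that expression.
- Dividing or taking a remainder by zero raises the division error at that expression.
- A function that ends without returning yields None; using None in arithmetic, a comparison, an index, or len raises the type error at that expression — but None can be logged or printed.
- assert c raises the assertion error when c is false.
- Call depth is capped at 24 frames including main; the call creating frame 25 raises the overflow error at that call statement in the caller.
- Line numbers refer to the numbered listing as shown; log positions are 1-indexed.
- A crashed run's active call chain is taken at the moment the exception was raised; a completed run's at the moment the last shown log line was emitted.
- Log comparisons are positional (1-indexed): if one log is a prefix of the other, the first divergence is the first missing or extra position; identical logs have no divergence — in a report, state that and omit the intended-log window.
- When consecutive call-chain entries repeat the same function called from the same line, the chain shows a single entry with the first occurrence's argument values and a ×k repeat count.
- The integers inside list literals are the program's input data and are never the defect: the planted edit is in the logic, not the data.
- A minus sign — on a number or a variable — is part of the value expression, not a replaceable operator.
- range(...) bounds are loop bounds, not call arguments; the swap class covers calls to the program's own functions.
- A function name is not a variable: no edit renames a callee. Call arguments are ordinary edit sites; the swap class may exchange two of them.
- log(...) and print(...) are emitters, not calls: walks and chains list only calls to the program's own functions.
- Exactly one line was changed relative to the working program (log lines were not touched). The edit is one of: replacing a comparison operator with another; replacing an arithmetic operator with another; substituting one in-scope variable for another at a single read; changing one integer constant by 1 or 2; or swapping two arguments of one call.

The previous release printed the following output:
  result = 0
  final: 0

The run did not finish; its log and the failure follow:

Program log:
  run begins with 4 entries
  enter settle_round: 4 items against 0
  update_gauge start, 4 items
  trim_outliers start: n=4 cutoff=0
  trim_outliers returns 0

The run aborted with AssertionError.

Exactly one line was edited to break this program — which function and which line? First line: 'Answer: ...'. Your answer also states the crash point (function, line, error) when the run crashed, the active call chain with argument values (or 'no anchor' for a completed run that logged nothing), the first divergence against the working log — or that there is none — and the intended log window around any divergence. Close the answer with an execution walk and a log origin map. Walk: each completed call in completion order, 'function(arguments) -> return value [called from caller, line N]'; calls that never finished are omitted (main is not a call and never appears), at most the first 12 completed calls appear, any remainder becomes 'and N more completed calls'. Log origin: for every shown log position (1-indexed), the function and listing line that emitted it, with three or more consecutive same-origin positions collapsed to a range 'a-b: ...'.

Answer: the defect is in trim_outliers at line 14.
Key observation: The earliest visible damage is log position 5 — 'trim_outliers returns 0' rather than the intended 'trim_outliers returns 7'.
Crash: settle_round, line 31, AssertionError.
Call chain: main -> settle_round([-4, 0, 0, 7], 0) (called at line 44).
First divergence: position 5; shown 'trim_outliers returns 0' vs intended 'trim_outliers returns 7'.
Intended log window:
  3: update_gauge start, 4 items
  4: trim_outliers start: n=4 cutoff=0
  5: trim_outliers returns 7
  6: checkpoint: 0
Execution walk:
  update_gauge([-4, 0, 0, 7]) -> 3  [called from settle_round, line 29]
  trim_outliers([-4, 0, 0, 7], 0) -> 0  [called from settle_round, line 30]
Log origins:
  1: emitted by main (line 43)
  2: emitted by settle_round (line 28)
  3: emitted by update_gauge (line 2)
  4: emitted by trim_outliers (line 10)
  5: emitted by trim_outliers (line 15)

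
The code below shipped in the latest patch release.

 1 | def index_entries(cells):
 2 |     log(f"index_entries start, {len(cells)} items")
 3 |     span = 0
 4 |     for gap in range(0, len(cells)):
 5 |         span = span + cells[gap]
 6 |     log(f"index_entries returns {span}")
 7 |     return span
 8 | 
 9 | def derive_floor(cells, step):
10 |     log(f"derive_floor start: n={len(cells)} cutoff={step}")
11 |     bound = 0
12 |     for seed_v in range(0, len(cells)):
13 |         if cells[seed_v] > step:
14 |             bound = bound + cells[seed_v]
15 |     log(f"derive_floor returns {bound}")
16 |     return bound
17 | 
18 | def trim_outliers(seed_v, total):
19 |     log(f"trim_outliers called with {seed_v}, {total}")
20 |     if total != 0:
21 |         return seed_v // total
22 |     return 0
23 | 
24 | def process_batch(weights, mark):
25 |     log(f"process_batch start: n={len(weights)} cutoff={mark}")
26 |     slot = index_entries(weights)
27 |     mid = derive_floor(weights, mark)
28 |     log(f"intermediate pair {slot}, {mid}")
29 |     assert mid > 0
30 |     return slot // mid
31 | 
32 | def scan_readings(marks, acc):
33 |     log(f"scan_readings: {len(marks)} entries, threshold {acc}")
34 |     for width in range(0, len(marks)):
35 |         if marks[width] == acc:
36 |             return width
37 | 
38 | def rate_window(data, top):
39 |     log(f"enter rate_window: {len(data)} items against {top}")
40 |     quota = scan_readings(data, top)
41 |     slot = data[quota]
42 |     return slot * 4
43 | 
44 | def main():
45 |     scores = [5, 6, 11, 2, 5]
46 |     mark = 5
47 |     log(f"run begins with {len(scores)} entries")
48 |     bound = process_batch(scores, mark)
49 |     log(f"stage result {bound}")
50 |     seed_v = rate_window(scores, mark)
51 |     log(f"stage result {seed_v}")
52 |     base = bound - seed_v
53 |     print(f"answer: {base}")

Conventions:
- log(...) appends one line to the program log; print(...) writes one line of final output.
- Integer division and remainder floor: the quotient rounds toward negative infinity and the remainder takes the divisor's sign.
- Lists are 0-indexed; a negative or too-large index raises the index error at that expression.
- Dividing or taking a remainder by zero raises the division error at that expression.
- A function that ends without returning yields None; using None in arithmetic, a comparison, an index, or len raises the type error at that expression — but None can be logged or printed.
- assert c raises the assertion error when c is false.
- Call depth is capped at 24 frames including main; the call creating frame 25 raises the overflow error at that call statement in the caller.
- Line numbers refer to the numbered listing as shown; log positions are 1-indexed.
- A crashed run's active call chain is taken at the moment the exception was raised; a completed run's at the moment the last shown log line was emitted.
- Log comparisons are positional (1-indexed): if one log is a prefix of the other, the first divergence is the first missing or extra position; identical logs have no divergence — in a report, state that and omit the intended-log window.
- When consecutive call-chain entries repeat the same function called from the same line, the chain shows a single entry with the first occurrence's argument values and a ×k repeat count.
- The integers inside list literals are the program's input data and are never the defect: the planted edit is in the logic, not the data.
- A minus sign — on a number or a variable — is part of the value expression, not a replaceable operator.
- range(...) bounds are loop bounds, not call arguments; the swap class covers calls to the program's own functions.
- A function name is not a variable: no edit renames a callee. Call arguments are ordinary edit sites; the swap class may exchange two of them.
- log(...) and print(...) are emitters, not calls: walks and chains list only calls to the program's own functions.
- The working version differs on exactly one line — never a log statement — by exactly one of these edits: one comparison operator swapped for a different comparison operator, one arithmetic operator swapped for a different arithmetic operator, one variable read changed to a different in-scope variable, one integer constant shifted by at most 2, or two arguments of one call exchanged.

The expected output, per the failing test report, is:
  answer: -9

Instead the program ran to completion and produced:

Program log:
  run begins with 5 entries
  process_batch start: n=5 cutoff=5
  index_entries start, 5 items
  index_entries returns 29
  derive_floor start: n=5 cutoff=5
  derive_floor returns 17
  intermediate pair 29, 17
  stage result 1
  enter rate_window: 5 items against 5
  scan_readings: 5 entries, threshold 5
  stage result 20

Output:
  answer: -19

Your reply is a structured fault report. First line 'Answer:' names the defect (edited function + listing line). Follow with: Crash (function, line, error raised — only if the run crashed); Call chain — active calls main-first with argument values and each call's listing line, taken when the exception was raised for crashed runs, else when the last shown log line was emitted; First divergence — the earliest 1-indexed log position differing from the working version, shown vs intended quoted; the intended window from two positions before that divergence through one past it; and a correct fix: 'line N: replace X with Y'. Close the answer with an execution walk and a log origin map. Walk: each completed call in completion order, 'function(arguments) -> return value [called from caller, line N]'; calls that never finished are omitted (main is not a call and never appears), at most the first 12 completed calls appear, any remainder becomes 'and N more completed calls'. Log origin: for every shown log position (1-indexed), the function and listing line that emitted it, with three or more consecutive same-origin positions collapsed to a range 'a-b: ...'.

Answer: the defect is in rate_window at line 42.
The tell: At log position 11 the runs split — shown 'stage result 20', but the working version logs 'stage result 10'.
Call chain: main.
First divergence: position 11 — shown 'stage result 20', intended 'stage result 10'.
Intended log window:
  9: enter rate_window: 5 items against 5
  10: scan_readings: 5 entries, threshold 5
  11: stage result 10
Execution walk:
  index_entries([5, 6, 11, 2, 5]) -> 29  [called from process_batch, line 26]
  derive_floor([5, 6, 11, 2, 5], 5) -> 17  [called from process_batch, line 27]
  process_batch([5, 6, 11, 2, 5], 5) -> 1  [called from main, line 48]
  scan_readings([5, 6, 11, 2, 5], 5) -> 0  [called from rate_window, line 40]
  rate_window([5, 6, 11, 2, 5], 5) -> 20  [called from main, line 50]
Origin of each log line:
  1 — main, line 47
  2 — process_batch, line 25
  3 — index_entries, line 2
  4 — index_entries, line 6
  5 — derive_floor, line 10
  6 — derive_floor, line 15
  7 — process_batch, line 28
  8 — main, line 49
  9 — rate_window, line 39
  10 — scan_readings, line 33
  11 — main, line 51
A correct fix: line 42: replace `4` with `2`.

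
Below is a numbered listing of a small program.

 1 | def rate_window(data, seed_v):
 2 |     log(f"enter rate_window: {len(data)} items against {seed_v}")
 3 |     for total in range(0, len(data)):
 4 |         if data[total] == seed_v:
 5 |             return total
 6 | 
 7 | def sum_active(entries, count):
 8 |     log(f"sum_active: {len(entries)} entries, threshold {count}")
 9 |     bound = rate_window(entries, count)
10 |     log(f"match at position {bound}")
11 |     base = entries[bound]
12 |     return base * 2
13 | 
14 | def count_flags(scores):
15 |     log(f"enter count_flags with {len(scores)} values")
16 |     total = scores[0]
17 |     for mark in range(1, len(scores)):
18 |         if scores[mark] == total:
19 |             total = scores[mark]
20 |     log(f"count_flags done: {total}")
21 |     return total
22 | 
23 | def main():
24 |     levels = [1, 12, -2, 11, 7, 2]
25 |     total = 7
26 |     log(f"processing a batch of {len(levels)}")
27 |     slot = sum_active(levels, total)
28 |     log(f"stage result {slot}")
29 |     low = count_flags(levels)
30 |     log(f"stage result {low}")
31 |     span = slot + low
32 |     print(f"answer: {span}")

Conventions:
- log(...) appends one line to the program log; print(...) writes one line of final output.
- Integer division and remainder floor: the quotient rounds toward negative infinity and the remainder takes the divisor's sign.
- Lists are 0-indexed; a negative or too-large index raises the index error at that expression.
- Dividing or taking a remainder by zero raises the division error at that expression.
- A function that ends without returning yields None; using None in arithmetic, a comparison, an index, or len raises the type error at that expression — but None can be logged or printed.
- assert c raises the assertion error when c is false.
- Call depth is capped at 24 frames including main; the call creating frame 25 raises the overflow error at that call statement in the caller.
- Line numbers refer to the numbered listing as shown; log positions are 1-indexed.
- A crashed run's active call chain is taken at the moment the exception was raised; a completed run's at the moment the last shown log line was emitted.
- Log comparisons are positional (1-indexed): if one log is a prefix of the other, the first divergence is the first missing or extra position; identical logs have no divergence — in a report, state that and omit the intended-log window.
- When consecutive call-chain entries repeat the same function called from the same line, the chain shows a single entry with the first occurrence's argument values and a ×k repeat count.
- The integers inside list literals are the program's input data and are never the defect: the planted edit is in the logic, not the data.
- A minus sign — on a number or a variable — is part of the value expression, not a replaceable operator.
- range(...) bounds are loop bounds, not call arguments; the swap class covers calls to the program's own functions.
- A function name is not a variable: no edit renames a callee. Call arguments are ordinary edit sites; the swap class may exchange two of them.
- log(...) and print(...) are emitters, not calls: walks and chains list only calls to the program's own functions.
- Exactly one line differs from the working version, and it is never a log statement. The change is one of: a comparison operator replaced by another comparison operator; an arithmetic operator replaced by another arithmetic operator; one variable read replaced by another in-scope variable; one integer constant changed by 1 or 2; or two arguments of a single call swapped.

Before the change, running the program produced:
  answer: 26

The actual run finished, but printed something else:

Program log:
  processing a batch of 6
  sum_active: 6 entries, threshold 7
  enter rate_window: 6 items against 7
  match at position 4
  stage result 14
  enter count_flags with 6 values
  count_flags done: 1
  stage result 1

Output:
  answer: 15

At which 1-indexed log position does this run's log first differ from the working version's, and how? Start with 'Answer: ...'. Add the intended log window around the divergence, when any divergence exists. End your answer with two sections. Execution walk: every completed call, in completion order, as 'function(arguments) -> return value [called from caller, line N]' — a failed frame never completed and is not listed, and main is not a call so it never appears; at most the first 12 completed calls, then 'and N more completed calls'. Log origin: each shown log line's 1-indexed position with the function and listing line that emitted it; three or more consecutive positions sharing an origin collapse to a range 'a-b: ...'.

Answer: position 7 — shown 'count_flags done: 1', intended 'count_flags done: 12'.
Intended log window:
  5: stage result 14
  6: enter count_flags with 6 values
  7: count_flags done: 12
  8: stage result 12
Execution walk:
  rate_window([1, 12, -2, 11, 7, 2], 7) -> 4  [called from sum_active, line 9]
  sum_active([1, 12, -2, 11, 7, 2], 7) -> 14  [called from main, line 27]
  count_flags([1, 12, -2, 11, 7, 2]) -> 1  [called from main, line 29]
Log origins:
  1: logged in main at line 26
  2: logged in sum_active at line 8
  3: logged in rate_window at line 2
  4: logged in sum_active at line 10
  5: logged in main at line 28
  6: logged in count_flags at line 15
  7: logged in count_flags at line 20
  8: logged in main at line 30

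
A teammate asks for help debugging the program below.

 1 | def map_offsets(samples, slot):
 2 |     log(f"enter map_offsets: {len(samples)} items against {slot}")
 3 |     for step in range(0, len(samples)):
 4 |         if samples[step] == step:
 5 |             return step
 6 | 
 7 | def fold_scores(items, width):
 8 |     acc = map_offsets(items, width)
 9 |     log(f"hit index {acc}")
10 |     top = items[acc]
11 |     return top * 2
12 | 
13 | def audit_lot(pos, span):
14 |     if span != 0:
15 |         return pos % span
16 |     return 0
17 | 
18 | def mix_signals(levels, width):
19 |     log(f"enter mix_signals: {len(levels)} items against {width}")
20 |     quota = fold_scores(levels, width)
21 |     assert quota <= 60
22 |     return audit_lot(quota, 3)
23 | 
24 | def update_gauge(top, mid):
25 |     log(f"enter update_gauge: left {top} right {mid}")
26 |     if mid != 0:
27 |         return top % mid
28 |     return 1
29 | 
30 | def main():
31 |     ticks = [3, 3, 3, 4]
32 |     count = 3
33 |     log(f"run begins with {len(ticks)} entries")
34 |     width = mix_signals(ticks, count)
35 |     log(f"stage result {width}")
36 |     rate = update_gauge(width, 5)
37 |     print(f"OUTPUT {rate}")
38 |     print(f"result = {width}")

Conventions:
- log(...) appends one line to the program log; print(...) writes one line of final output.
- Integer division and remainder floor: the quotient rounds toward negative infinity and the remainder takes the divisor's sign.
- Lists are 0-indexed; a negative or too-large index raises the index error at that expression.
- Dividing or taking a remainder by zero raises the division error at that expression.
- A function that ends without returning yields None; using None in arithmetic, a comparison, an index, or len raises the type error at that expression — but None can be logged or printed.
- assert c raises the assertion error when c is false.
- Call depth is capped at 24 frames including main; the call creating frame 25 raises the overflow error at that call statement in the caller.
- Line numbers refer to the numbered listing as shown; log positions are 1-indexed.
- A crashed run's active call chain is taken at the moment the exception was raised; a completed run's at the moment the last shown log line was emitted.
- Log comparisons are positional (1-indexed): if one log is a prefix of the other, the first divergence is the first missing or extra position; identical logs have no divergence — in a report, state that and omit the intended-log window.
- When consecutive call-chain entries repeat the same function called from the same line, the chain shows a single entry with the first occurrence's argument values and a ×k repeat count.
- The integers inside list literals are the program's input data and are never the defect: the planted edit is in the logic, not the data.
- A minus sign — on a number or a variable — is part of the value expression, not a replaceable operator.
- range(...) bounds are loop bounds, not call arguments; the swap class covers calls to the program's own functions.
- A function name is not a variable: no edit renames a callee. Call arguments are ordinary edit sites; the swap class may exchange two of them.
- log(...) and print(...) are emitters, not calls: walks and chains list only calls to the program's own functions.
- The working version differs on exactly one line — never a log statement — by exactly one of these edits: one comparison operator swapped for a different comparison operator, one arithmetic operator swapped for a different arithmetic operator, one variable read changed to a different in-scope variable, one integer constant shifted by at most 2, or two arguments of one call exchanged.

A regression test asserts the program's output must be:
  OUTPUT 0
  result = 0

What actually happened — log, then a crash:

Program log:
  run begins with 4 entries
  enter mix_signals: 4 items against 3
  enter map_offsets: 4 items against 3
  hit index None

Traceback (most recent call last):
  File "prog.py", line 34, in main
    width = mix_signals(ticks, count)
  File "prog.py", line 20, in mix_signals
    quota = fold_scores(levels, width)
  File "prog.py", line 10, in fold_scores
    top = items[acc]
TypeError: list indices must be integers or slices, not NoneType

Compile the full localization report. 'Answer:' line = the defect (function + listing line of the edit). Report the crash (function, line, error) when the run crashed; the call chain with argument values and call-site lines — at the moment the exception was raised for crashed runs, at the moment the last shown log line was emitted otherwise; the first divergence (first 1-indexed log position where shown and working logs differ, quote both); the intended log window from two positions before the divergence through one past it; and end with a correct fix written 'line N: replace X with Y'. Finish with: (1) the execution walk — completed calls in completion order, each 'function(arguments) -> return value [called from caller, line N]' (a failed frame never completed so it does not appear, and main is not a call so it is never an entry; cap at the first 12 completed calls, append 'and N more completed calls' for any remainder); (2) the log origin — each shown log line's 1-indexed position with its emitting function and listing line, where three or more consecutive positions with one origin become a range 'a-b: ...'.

Answer: the defect is in map_offsets at line 4.
Key fact: Log line 4 is where behavior first shows: 'hit index None' appears instead of 'hit index 0'.
Crash: fold_scores, line 10, TypeError.
Call chain: main -> mix_signals([3, 3, 3, 4], 3) (called at line 34) -> fold_scores([3, 3, 3, 4], 3) (called at line 20).
First divergence: position 4; shown 'hit index None' vs intended 'hit index 0'.
Intended log window:
  2: enter mix_signals: 4 items against 3
  3: enter map_offsets: 4 items against 3
  4: hit index 0
  5: stage result 0
Execution walk:
  map_offsets([3, 3, 3, 4], 3) -> None  [called from fold_scores, line 8]
Origin of each log line:
  1: from main, line 33
  2: from mix_signals, line 19
  3: from map_offsets, line 2
  4: from fold_scores, line 9
A correct fix: line 4: replace `samples[step] == step` with `samples[step] == slot`.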